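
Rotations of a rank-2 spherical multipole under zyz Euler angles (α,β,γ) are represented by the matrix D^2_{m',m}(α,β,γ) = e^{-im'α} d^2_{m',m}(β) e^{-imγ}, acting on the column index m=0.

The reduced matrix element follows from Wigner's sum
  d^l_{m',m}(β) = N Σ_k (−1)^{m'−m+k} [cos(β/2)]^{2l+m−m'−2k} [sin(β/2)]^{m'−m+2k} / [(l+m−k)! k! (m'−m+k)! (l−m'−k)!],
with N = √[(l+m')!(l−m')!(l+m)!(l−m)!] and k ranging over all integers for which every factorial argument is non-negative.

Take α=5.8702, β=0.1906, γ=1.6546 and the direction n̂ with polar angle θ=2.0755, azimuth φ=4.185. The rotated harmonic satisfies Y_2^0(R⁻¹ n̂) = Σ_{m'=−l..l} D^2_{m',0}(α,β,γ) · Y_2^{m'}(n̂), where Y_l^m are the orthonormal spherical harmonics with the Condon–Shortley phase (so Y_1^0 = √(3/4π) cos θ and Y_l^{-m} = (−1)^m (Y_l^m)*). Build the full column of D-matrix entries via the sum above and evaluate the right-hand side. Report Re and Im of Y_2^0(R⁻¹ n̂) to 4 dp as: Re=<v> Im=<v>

Re=-0.0848 Im=0.0000

Need the full column D^2_{m',0} for m'=−2..2 at α=5.8702, β=0.1906, γ=1.6546.
cos(β/2)=0.995462, sin(β/2)=0.095156
d^2_{-2,0}: single k=2 term ⇒ +0.021978;  D = +0.014898-0.016159i
d^2_{-1,0}: k∈[1..2] ⇒ +0.229925 -0.002101 = +0.227824;  D = +0.208670-0.091436i
d^2_{0,0}: k∈[0..2] ⇒ +0.981973 -0.035891 +0.000082 = +0.946164;  D = +0.946164+0.000000i
d^2_{1,0}: k∈[0..1] ⇒ -0.229925 +0.002101 = -0.227824;  D = -0.208670-0.091436i
d^2_{2,0}: single k=0 term ⇒ +0.021978;  D = +0.014898+0.016159i
Y_2^{m'}(θ=2.0755,φ=4.185) and Σ D·Y over m':
  (+0.0149-0.0162i)·(-0.1460-0.2574i)  (+0.2087-0.0914i)·(+0.1646-0.2826i)  (+0.9462+0.0000i)·(-0.0942+0.0000i)  (-0.2087-0.0914i)·(-0.1646-0.2826i)  (+0.0149+0.0162i)·(-0.1460+0.2574i)
Y_2^0(R⁻¹ n̂) = -0.084751-0.000000i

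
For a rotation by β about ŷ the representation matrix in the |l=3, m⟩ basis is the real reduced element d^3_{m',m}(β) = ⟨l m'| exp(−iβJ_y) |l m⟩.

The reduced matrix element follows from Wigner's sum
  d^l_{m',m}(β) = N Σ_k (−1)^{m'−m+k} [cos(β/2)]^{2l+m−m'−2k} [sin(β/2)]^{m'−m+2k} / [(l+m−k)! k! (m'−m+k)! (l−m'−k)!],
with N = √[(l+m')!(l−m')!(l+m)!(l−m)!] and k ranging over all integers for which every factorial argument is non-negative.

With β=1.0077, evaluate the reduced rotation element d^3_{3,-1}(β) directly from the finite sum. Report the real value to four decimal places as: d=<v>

d^3_{3,-1}(β=1.0077) via Wigner's sum:
With c≡cos(β/2)=0.875730 and s≡sin(β/2)=0.482801, N=[720·1·2·24]^{1/2}=185.903201
Admissible k: 0..0 (factorial args all ≥0)
  k=0: (−1)^4·185.9032/(48)·0.8757^2·0.4828^4 = +0.161383
d^3_{3,-1}(1.0077) = +0.161383

d=0.1614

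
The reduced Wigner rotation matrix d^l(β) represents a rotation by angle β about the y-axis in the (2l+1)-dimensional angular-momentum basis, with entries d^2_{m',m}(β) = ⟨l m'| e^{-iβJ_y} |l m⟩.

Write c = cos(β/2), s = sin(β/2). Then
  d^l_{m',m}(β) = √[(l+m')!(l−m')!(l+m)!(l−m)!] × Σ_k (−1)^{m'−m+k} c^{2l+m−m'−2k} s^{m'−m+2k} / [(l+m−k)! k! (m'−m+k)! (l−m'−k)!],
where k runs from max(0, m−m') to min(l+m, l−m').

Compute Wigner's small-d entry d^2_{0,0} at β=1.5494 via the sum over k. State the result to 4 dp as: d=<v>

d=-0.4993

d^2_{0,0}(β=1.5494) via Wigner's sum:
c=cos(1.5494/2)=0.714631, s=sin(1.5494/2)=0.699502; N=√[2·2·2·2]=4.000000
The bounds max(0,m−m')=0 and min(l+m,l−m')=2 give 3 terms
  k=0: (−1)^0·4.0000/(4)·0.7146^4·0.6995^0 = +0.260812
  k=1: (−1)^1·4.0000/(1)·0.7146^2·0.6995^2 = -0.999542
  k=2: (−1)^2·4.0000/(4)·0.7146^0·0.6995^4 = +0.239417
d^2_{0,0}(1.5494) = +0.260812 -0.999542 +0.239417 = -0.499313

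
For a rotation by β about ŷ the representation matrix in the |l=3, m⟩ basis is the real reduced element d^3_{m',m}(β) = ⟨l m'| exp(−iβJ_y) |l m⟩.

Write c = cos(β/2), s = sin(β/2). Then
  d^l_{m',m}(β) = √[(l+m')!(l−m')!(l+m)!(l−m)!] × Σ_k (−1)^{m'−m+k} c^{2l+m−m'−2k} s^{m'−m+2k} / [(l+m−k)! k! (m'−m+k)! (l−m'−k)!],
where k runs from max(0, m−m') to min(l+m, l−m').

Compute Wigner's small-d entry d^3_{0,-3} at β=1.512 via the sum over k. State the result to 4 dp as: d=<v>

d=-0.5561

d^3_{0,-3}(β=1.512) via Wigner's sum:
c=cos(1.512/2)=0.727586, s=sin(1.512/2)=0.686017; N=√[6·6·1·720]=160.996894
k∈{0} keeps every argument non-negative
  k=0: (−1)^3·160.9969/(36)·0.7276^3·0.6860^3 = -0.556124
d^3_{0,-3}(1.512) = -0.556124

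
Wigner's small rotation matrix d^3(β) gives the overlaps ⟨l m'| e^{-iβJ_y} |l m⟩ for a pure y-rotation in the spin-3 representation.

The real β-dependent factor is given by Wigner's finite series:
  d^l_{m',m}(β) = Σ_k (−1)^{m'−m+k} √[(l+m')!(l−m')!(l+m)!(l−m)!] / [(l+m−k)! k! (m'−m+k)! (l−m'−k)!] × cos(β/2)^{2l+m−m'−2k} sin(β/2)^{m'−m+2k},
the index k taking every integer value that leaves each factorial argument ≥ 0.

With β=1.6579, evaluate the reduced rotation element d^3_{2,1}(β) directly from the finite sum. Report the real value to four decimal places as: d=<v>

d=0.4534

d^3_{2,1}(β=1.6579) via Wigner's sum:
c=cos(1.6579/2)=0.675650, s=sin(1.6579/2)=0.737222; N=√[120·1·24·2]=75.894664
k: max(0,(1)−(2))=0 … min(3+(1),3−(2))=1
  k=0: (−1)^1·75.8947/(24)·0.6757^5·0.7372^1 = -0.328253
  k=1: (−1)^2·75.8947/(12)·0.6757^3·0.7372^3 = +0.781612
d^3_{2,1}(1.6579) = -0.328253 +0.781612 = +0.453359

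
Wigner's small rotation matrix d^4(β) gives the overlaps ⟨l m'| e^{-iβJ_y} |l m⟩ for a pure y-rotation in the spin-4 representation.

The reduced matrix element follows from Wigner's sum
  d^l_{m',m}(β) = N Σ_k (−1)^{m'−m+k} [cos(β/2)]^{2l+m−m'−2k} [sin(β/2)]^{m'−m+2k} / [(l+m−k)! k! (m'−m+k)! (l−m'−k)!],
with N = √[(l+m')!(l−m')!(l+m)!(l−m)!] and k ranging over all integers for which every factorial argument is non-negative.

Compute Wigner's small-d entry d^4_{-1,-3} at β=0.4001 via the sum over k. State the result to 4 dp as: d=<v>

d^4_{-1,-3}(β=0.4001) via Wigner's sum:
c=cos(0.4001/2)=0.980057, s=sin(0.4001/2)=0.198718; N=√[6·120·1·5040]=1904.940944
The bounds max(0,m−m')=0 and min(l+m,l−m')=1 give 2 terms
  k=0: (−1)^2·1904.9409/(240)·0.9801^6·0.1987^2 = +0.277749
  k=1: (−1)^3·1904.9409/(144)·0.9801^4·0.1987^4 = -0.019032
d^4_{-1,-3}(0.4001) = +0.277749 -0.019032 = +0.258718

d=0.2587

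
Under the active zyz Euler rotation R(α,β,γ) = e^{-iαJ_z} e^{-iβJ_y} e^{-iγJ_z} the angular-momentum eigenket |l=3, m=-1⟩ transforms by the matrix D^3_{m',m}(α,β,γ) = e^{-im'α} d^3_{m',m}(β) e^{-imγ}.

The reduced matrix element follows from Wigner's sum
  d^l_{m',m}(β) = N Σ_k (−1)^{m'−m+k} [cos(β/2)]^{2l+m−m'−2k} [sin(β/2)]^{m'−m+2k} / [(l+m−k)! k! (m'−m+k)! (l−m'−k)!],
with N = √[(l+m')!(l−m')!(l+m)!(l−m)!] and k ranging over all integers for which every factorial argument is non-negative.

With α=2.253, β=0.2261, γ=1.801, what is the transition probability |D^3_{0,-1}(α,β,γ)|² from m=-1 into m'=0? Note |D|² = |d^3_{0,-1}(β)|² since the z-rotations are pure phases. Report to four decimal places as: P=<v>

Split into d^3_{0,-1}(β=0.2261) × two z-phases.
Half-angle: c=0.993617, s=0.112809. N=√(6·6·2·24)=41.569219
The bounds max(0,m−m')=0 and min(l+m,l−m')=2 give 3 terms
  k=0: (−1)^1·41.5692/(12)·0.9936^5·0.1128^1 = -0.378469
  k=1: (−1)^2·41.5692/(4)·0.9936^3·0.1128^3 = +0.014635
  k=2: (−1)^3·41.5692/(12)·0.9936^1·0.1128^5 = -0.000063
d^3_{0,-1}(0.2261) = -0.378469 +0.014635 -0.000063 = -0.363896
|D^3_{0,-1}|² = |d^3_{0,-1}(β)|² = (-0.363896)² = 0.132420 (the z-rotation phases have unit modulus)

P=0.1324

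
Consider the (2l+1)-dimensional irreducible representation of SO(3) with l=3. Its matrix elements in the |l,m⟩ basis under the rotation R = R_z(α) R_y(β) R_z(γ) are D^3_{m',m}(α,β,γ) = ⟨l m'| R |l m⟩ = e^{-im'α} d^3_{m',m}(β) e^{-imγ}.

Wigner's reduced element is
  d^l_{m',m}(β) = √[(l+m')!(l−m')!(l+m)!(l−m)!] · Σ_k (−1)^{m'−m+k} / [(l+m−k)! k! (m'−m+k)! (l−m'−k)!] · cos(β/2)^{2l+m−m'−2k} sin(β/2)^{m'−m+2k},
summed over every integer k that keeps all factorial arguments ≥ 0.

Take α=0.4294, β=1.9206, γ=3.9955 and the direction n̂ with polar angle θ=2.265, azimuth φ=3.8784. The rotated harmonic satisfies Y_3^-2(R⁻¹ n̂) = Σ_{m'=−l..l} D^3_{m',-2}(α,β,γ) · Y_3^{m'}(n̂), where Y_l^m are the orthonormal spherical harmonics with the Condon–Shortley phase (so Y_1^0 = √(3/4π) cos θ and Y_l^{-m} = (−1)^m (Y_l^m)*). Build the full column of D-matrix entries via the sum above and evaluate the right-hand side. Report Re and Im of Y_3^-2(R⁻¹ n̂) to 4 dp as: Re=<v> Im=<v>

Re=0.2321 Im=-0.2931

Need the full column D^3_{m',-2} for m'=−3..3 at α=0.4294, β=1.9206, γ=3.9955.
cos(β/2)=0.573274, sin(β/2)=0.819364
d^3_{-3,-2}: single k=1 term ⇒ +0.124269;  D = -0.122955+0.018027i
d^3_{-2,-2}: k∈[0..1] ⇒ +0.035496 -0.362554 = -0.327059;  D = +0.274469-0.177860i
d^3_{-1,-2}: k∈[0..1] ⇒ -0.160431 +0.655461 = +0.495030;  D = -0.265640+0.417721i
d^3_{0,-2}: k∈[0..1] ⇒ +0.397158 -0.811320 = -0.414162;  D = +0.056570-0.410280i
d^3_{1,-2}: k∈[0..1] ⇒ -0.655461 +0.669492 = +0.014031;  D = +0.004044+0.013436i
d^3_{2,-2}: k∈[0..1] ⇒ +0.740630 -0.302594 = +0.438036;  D = +0.289421+0.328803i
d^3_{3,-2}: single k=0 term ⇒ -0.518587;  D = -0.473597-0.211277i
Y_3^{m'}(θ=2.265,φ=3.8784) and Σ D·Y over m':
  (-0.1230+0.0180i)·(+0.1131+0.1520i)  (+0.2745-0.1779i)·(-0.0375+0.3844i)  (-0.2656+0.4177i)·(-0.1925+0.1747i)  (+0.0566-0.4103i)·(+0.2276+0.0000i)  (+0.0040+0.0134i)·(+0.1925+0.1747i)  (+0.2894+0.3288i)·(-0.0375-0.3844i)  (-0.4736-0.2113i)·(-0.1131+0.1520i)
Y_3^-2(R⁻¹ n̂) = +0.232127-0.293055i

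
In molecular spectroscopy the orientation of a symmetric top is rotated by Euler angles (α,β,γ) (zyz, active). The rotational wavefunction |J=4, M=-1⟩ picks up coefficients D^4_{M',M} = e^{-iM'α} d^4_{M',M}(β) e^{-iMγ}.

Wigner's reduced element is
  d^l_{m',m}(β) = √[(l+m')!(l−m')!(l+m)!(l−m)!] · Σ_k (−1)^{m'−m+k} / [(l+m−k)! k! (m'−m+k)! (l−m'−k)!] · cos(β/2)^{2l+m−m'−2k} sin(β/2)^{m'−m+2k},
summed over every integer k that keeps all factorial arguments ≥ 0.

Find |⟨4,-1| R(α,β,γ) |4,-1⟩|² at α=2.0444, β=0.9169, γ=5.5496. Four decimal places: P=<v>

P=0.1813

First d^4_{-1,-1}(β=0.9169), then the phase factors e^{-i(-1)α} and e^{-i(-1)γ}:
With c≡cos(β/2)=0.896740 and s≡sin(β/2)=0.442559, N=[6·120·6·120]^{1/2}=720.000000
k: max(0,(-1)−(-1))=0 … min(4+(-1),4−(-1))=3
  k=0: (−1)^0·720.0000/(720)·0.8967^8·0.4426^0 = +0.418149
  k=1: (−1)^1·720.0000/(48)·0.8967^6·0.4426^2 = -1.527675
  k=2: (−1)^2·720.0000/(24)·0.8967^4·0.4426^4 = +0.744166
  k=3: (−1)^3·720.0000/(72)·0.8967^2·0.4426^6 = -0.060417
d^4_{-1,-1}(0.9169) = +0.418149 -1.527675 +0.744166 -0.060417 = -0.425777
|D^4_{-1,-1}|² = |d^4_{-1,-1}(β)|² = (-0.425777)² = 0.181286 (the z-rotation phases have unit modulus)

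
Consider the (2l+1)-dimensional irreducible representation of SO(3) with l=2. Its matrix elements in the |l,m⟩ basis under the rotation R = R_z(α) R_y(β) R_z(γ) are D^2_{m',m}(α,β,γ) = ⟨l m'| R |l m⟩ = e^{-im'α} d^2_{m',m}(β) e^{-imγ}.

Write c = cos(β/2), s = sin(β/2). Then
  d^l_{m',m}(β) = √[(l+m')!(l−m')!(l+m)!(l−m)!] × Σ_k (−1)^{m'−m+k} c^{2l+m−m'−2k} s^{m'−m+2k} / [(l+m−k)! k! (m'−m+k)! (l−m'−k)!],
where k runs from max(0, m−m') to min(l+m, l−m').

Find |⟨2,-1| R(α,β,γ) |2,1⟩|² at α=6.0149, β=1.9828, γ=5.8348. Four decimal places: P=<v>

P=0.0194

First d^2_{-1,1}(β=1.9828), then the phase factors e^{-i(-1)α} and e^{-i(1)γ}:
With c≡cos(β/2)=0.547519 and s≡sin(β/2)=0.836793, N=[1·6·6·1]^{1/2}=6.000000
Admissible k: 2..3 (factorial args all ≥0)
  k=2: (−1)^0·6.0000/(2)·0.5475^2·0.8368^2 = +0.629732
  k=3: (−1)^1·6.0000/(6)·0.5475^0·0.8368^4 = -0.490312
d^2_{-1,1}(1.9828) = +0.629732 -0.490312 = +0.139420
|D^2_{-1,1}|² = |d^2_{-1,1}(β)|² = (+0.139420)² = 0.019438 (the z-rotation phases have unit modulus)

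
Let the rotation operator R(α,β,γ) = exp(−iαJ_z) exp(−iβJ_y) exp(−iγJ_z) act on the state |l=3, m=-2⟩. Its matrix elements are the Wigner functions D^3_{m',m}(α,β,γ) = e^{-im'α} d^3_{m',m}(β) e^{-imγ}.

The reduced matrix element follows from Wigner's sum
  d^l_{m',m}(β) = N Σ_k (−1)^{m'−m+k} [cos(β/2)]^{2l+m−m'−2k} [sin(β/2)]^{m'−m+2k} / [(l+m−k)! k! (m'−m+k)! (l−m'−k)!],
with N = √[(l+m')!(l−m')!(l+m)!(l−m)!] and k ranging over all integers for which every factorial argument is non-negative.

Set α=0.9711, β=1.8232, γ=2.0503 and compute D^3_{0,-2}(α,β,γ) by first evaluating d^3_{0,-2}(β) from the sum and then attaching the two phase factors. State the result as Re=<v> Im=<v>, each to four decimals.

Re=0.1842 Im=0.2625

First d^3_{0,-2}(β=1.8232), then the phase factors e^{-i(0)α} and e^{-i(-2)γ}:
With c≡cos(β/2)=0.612482 and s≡sin(β/2)=0.790485, N=[6·6·1·120]^{1/2}=65.726707
k: max(0,(-2)−(0))=0 … min(3+(-2),3−(0))=1
  k=0: (−1)^2·65.7267/(12)·0.6125^4·0.7905^2 = +0.481637
  k=1: (−1)^3·65.7267/(12)·0.6125^2·0.7905^4 = -0.802271
d^3_{0,-2}(1.8232) = +0.481637 -0.802271 = -0.320633
Phases: e^{-i·(0)·0.9711}=+1.000000+0.000000i, e^{-i·(-2)·2.0503}=-0.574333-0.818622i ⇒ D=+0.184150+0.262477i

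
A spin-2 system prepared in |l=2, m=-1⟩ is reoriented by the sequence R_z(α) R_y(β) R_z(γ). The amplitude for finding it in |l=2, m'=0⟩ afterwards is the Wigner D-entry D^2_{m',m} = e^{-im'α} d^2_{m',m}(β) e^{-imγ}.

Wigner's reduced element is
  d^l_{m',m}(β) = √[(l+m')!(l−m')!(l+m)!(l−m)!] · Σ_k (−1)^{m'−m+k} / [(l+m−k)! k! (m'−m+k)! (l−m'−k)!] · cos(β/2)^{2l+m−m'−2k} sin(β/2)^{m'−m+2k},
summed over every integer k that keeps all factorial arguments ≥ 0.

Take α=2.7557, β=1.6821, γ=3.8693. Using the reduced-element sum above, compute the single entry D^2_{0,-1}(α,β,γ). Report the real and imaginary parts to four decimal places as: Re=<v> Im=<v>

Re=-0.1010 Im=-0.0899

D^2_{0,-1}(2.7557,1.6821,3.8693) = e^{-i·0·2.7557}·d^2_{0,-1}(1.6821)·e^{-i·-1·3.8693}. Compute d first:
Half-angle: c=0.666681, s=0.745344. N=√(2·2·1·6)=4.898979
Admissible k: 0..1 (factorial args all ≥0)
  k=0: (−1)^1·4.8990/(2)·0.6667^3·0.7453^1 = -0.540985
  k=1: (−1)^2·4.8990/(2)·0.6667^1·0.7453^3 = +0.676181
d^2_{0,-1}(1.6821) = -0.540985 +0.676181 = +0.135196
D = (+1.000000+0.000000i)·(+0.135196)·(-0.746701-0.665159i) = -0.100951-0.089927i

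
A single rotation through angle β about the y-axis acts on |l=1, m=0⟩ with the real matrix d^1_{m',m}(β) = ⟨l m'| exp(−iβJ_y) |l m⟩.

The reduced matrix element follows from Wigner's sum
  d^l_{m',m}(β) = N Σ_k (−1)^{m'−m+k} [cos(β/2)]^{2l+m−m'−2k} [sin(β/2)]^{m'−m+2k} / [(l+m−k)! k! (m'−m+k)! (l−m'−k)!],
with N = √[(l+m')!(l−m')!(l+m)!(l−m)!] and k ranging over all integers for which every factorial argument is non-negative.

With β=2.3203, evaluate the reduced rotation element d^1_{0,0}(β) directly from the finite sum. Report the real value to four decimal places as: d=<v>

d^1_{0,0}(β=2.3203) via Wigner's sum:
Half-angle: c=0.399202, s=0.916863. N=√(1·1·1·1)=1.000000
k: max(0,(0)−(0))=0 … min(1+(0),1−(0))=1
  k=0: (−1)^0·1.0000/(1)·0.3992^2·0.9169^0 = +0.159362
  k=1: (−1)^1·1.0000/(1)·0.3992^0·0.9169^2 = -0.840638
d^1_{0,0}(2.3203) = +0.159362 -0.840638 = -0.681276

d=-0.6813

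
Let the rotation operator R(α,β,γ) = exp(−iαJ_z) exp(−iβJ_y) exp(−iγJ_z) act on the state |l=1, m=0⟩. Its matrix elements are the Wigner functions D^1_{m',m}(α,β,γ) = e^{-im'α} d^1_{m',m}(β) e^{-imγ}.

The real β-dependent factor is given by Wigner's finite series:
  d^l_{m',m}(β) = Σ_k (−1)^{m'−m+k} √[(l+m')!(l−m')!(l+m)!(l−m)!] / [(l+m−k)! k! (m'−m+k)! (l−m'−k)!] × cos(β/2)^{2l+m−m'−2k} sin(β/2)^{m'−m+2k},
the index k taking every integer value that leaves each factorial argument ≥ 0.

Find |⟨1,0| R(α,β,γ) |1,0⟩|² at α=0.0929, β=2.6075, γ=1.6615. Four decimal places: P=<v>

D^1_{0,0}(0.0929,2.6075,1.6615) = e^{-i·0·0.0929}·d^1_{0,0}(2.6075)·e^{-i·0·1.6615}. Compute d first:
Half-angle: c=0.263884, s=0.964555. N=√(1·1·1·1)=1.000000
Admissible k: 0..1 (factorial args all ≥0)
  k=0: (−1)^0·1.0000/(1)·0.2639^2·0.9646^0 = +0.069635
  k=1: (−1)^1·1.0000/(1)·0.2639^0·0.9646^2 = -0.930365
d^1_{0,0}(2.6075) = +0.069635 -0.930365 = -0.860731
|D^1_{0,0}|² = |d^1_{0,0}(β)|² = (-0.860731)² = 0.740858 (the z-rotation phases have unit modulus)

P=0.7409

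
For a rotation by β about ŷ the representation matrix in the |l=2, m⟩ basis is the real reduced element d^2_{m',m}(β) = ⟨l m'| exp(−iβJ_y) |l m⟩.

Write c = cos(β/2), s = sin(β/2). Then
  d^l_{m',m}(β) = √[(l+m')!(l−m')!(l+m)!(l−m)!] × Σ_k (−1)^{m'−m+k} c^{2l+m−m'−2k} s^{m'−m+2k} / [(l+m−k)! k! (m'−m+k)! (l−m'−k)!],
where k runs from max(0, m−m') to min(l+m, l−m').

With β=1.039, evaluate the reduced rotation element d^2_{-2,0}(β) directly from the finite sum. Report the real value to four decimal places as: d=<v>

d=0.4549

d^2_{-2,0}(β=1.039) via Wigner's sum:
c=cos(1.039/2)=0.868068, s=sin(1.039/2)=0.496446; N=√[1·24·2·2]=9.797959
Admissible k: 2..2 (factorial args all ≥0)
  k=2: (−1)^0·9.7980/(4)·0.8681^2·0.4964^2 = +0.454912
d^2_{-2,0}(1.039) = +0.454912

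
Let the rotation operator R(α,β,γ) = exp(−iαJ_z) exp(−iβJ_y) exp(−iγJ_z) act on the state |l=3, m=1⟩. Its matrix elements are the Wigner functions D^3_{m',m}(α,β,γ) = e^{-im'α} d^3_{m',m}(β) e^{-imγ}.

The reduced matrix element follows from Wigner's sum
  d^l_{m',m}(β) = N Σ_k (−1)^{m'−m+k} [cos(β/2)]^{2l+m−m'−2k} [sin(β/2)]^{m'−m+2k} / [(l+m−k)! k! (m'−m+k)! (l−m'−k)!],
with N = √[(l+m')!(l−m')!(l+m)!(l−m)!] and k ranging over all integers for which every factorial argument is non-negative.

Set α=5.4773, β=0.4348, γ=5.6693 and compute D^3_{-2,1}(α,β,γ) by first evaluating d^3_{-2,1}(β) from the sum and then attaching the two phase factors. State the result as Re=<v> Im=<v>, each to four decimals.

D^3_{-2,1}(5.4773,0.4348,5.6693) = e^{-i·-2·5.4773}·d^3_{-2,1}(0.4348)·e^{-i·1·5.6693}. Compute d first:
Half-angle: c=0.976462, s=0.215692. N=√(1·120·24·2)=75.894664
k: max(0,(1)−(-2))=3 … min(3+(1),3−(-2))=4
  k=3: (−1)^0·75.8947/(12)·0.9765^3·0.2157^3 = +0.059087
  k=4: (−1)^1·75.8947/(24)·0.9765^1·0.2157^5 = -0.001442
d^3_{-2,1}(0.4348) = +0.059087 -0.001442 = +0.057646
Attach z-rotation phases: D = e^{-i(-2)(5.4773)}·(+0.057646)·e^{-i(1)(5.6693)} = +0.031249-0.048441i

Re=0.0312 Im=-0.0484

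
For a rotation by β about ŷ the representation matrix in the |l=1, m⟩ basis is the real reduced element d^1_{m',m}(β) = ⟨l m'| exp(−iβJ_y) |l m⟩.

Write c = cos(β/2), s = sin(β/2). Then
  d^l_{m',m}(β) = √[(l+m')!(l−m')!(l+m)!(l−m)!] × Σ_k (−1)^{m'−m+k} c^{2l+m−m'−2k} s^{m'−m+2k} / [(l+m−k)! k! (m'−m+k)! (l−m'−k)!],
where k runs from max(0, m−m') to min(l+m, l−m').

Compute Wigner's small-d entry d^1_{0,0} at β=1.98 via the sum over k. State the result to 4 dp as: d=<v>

d^1_{0,0}(β=1.98) via Wigner's sum:
c=cos(1.98/2)=0.548690, s=sin(1.98/2)=0.836026; N=√[1·1·1·1]=1.000000
The bounds max(0,m−m')=0 and min(l+m,l−m')=1 give 2 terms
  k=0: (−1)^0·1.0000/(1)·0.5487^2·0.8360^0 = +0.301061
  k=1: (−1)^1·1.0000/(1)·0.5487^0·0.8360^2 = -0.698939
d^1_{0,0}(1.98) = +0.301061 -0.698939 = -0.397879

d=-0.3979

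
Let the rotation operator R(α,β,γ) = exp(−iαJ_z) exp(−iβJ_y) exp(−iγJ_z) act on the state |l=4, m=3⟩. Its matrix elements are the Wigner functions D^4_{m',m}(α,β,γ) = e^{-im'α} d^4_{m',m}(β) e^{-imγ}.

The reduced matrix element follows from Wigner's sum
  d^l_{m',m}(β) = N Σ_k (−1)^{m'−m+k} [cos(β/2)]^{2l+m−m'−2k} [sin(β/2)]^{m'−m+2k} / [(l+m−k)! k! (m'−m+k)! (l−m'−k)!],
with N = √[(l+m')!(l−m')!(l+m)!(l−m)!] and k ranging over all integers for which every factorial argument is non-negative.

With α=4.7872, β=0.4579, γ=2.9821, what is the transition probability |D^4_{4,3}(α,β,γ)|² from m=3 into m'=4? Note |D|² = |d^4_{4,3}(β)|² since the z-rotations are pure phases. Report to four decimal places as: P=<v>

P=0.2846

Split into d^4_{4,3}(β=0.4579) × two z-phases.
With c≡cos(β/2)=0.973905 and s≡sin(β/2)=0.226955, N=[40320·1·5040·1]^{1/2}=14255.272709
k∈{0} keeps every argument non-negative
  k=0: (−1)^1·14255.2727/(5040)·0.9739^7·0.2270^1 = -0.533460
d^4_{4,3}(0.4579) = -0.533460
|D^4_{4,3}|² = |d^4_{4,3}(β)|² = (-0.533460)² = 0.284579 (the z-rotation phases have unit modulus)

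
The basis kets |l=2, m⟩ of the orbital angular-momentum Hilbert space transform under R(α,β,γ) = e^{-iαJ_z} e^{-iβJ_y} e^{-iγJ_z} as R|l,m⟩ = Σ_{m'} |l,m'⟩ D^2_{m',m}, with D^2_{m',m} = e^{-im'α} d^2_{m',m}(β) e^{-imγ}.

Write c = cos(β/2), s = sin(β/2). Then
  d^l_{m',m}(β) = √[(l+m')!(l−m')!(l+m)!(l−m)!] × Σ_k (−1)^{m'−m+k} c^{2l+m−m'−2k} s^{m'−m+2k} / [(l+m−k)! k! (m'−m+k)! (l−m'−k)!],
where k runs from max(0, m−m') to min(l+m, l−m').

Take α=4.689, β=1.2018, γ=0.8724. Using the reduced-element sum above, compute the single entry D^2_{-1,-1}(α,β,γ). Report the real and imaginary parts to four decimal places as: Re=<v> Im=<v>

Split into d^2_{-1,-1}(β=1.2018) × two z-phases.
Half-angle: c=0.824827, s=0.565385. N=√(1·6·1·6)=6.000000
The bounds max(0,m−m')=0 and min(l+m,l−m')=1 give 2 terms
  k=0: (−1)^0·6.0000/(6)·0.8248^4·0.5654^0 = +0.462862
  k=1: (−1)^1·6.0000/(2)·0.8248^2·0.5654^2 = -0.652433
d^2_{-1,-1}(1.2018) = +0.462862 -0.652433 = -0.189571
Phases: e^{-i·(-1)·4.689}=-0.023387-0.999726i, e^{-i·(-1)·0.8724}=+0.642990+0.765874i ⇒ D=-0.142297+0.125254i

Re=-0.1423 Im=0.1253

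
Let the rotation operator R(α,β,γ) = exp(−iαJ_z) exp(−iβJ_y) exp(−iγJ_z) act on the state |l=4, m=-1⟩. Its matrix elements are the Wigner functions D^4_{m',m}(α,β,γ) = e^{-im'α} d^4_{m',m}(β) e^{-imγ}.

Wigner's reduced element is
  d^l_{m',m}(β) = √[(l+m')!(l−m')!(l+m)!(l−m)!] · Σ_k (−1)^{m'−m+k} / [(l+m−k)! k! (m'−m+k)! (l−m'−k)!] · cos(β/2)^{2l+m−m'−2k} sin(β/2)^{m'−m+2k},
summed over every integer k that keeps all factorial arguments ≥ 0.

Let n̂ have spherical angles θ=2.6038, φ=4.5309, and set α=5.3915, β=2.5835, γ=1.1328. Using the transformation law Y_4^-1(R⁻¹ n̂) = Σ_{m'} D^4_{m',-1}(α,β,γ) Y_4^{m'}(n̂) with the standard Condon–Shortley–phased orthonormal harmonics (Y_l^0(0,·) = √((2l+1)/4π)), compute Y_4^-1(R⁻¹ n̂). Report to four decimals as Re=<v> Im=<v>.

Need the full column D^4_{m',-1} for m'=−4..4 at α=5.3915, β=2.5835, γ=1.1328.
cos(β/2)=0.275439, sin(β/2)=0.961319
d^4_{-4,-1}: single k=3 term ⇒ +0.010540;  D = -0.008009-0.006851i
d^4_{-3,-1}: k∈[2..3] ⇒ +0.003203 -0.065026 = -0.061823;  D = -0.001764+0.061798i
d^4_{-2,-1}: k∈[1..3] ⇒ +0.000491 -0.029877 +0.242621 = +0.213234;  D = +0.169679-0.129143i
d^4_{-1,-1}: k∈[0..3] ⇒ +0.000033 -0.006053 +0.147466 -0.598763 = -0.457317;  D = -0.444088-0.109200i
d^4_{0,-1}: k∈[0..3] ⇒ -0.000517 +0.037792 -0.460340 +0.934570 = +0.511504;  D = +0.216942+0.463219i
d^4_{1,-1}: k∈[0..3] ⇒ +0.004035 -0.147466 +0.898144 -0.729354 = +0.025359;  D = -0.011114+0.022794i
d^4_{2,-1}: k∈[0..2] ⇒ -0.019918 +0.363931 -0.886611 = -0.542598;  D = +0.528870-0.121280i
d^4_{3,-1}: k∈[0..1] ⇒ +0.065026 -0.475253 = -0.410227;  D = +0.322494+0.253542i
d^4_{4,-1}: single k=0 term ⇒ -0.128383;  D = +0.001649+0.128372i
Y_4^{m'}(θ=2.6038,φ=4.5309) and Σ D·Y over m':
  (-0.0080-0.0069i)·(+0.0228+0.0202i)  (-0.0018+0.0618i)·(-0.0748+0.1236i)  (+0.1697-0.1291i)·(-0.3416-0.1298i)  (-0.4441-0.1092i)·(+0.0813-0.4428i)  (+0.2169+0.4632i)·(-0.0091+0.0000i)  (-0.0111+0.0228i)·(-0.0813-0.4428i)  (+0.5289-0.1213i)·(-0.3416+0.1298i)  (+0.3225+0.2535i)·(+0.0748+0.1236i)  (+0.0016+0.1284i)·(+0.0228-0.0202i)
Y_4^-1(R⁻¹ n̂) = -0.327200+0.375364i

Re=-0.3272 Im=0.3754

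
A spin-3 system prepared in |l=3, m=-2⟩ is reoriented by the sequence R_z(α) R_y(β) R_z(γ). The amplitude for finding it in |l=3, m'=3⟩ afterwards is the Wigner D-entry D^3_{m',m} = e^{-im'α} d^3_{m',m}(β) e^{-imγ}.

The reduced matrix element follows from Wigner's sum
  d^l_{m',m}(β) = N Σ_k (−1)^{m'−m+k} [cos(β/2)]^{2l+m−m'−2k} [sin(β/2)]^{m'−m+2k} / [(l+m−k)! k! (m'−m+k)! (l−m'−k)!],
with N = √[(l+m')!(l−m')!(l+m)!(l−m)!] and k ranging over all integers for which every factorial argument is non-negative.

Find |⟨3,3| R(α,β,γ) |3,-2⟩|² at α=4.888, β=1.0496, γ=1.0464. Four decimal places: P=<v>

Split into d^3_{3,-2}(β=1.0496) × two z-phases.
c=cos(1.0496/2)=0.865424, s=sin(1.0496/2)=0.501040; N=√[720·1·1·120]=293.938769
k∈{0} keeps every argument non-negative
  k=0: (−1)^5·293.9388/(120)·0.8654^1·0.5010^5 = -0.066937
d^3_{3,-2}(1.0496) = -0.066937
|D^3_{3,-2}|² = |d^3_{3,-2}(β)|² = (-0.066937)² = 0.004481 (the z-rotation phases have unit modulus)

P=0.0045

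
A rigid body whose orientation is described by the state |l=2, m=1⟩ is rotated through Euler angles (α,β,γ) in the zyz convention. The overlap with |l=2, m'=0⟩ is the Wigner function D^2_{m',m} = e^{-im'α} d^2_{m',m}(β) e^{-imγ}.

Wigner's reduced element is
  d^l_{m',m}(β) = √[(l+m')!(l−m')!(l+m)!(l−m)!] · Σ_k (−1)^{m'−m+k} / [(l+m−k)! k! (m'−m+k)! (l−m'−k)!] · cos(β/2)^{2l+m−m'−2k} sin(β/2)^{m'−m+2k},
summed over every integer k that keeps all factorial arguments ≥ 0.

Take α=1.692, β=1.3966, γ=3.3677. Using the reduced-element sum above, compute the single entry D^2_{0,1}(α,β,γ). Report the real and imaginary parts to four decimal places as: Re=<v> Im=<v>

Re=-0.2037 Im=0.0469

D^2_{0,1}(1.692,1.3966,3.3677) = e^{-i·0·1.692}·d^2_{0,1}(1.3966)·e^{-i·1·3.3677}. Compute d first:
Half-angle: c=0.765936, s=0.642917. N=√(2·2·6·1)=4.898979
k∈{1,2} keeps every argument non-negative
  k=1: (−1)^0·4.8990/(2)·0.7659^3·0.6429^1 = +0.707633
  k=2: (−1)^1·4.8990/(2)·0.7659^1·0.6429^3 = -0.498577
d^2_{0,1}(1.3966) = +0.707633 -0.498577 = +0.209056
Phases: e^{-i·(0)·1.692}=+1.000000+0.000000i, e^{-i·(1)·3.3677}=-0.974546+0.224186i ⇒ D=-0.203735+0.046867i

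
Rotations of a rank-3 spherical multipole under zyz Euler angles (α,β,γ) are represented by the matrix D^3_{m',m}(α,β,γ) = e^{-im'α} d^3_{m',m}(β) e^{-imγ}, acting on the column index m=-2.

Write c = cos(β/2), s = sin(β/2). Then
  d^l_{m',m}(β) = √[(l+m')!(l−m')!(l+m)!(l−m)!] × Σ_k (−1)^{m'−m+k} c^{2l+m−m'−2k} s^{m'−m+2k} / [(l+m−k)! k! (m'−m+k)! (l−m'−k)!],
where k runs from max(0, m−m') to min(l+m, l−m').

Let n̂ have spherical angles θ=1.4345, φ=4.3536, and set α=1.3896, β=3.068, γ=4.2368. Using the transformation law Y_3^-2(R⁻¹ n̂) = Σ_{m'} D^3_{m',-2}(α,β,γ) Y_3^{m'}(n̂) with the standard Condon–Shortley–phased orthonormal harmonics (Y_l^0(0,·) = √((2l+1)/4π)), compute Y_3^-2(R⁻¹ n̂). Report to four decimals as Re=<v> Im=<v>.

Need the full column D^3_{m',-2} for m'=−3..3 at α=1.3896, β=3.068, γ=4.2368.
cos(β/2)=0.036788, sin(β/2)=0.999323
d^3_{-3,-2}: single k=1 term ⇒ +0.000000;  D = +0.000000+0.000000i
d^3_{-2,-2}: k∈[0..1] ⇒ +0.000000 -0.000009 = -0.000009;  D = -0.000002+0.000009i
d^3_{-1,-2}: k∈[0..1] ⇒ -0.000000 +0.000314 = +0.000314;  D = -0.000284-0.000133i
d^3_{0,-2}: k∈[0..1] ⇒ +0.000010 -0.007393 = -0.007383;  D = +0.004287-0.006010i
d^3_{1,-2}: k∈[0..1] ⇒ -0.000314 +0.115941 = +0.115626;  D = +0.080490+0.083011i
d^3_{2,-2}: k∈[0..1] ⇒ +0.006748 -0.995945 = -0.989197;  D = -0.822632+0.549352i
d^3_{3,-2}: single k=0 term ⇒ -0.089807;  D = +0.035599+0.082450i
Y_3^{m'}(θ=1.4345,φ=4.3536) and Σ D·Y over m':
  (+0.0000+0.0000i)·(+0.3571-0.1925i)  (-0.0000+0.0000i)·(-0.1027-0.0896i)  (-0.0003-0.0001i)·(+0.1021-0.2721i)  (+0.0043-0.0060i)·(-0.1474+0.0000i)  (+0.0805+0.0830i)·(-0.1021-0.2721i)  (-0.8226+0.5494i)·(-0.1027+0.0896i)  (+0.0356+0.0825i)·(-0.3571-0.1925i)
Y_3^-2(R⁻¹ n̂) = +0.052077-0.195864i

Re=0.0521 Im=-0.1959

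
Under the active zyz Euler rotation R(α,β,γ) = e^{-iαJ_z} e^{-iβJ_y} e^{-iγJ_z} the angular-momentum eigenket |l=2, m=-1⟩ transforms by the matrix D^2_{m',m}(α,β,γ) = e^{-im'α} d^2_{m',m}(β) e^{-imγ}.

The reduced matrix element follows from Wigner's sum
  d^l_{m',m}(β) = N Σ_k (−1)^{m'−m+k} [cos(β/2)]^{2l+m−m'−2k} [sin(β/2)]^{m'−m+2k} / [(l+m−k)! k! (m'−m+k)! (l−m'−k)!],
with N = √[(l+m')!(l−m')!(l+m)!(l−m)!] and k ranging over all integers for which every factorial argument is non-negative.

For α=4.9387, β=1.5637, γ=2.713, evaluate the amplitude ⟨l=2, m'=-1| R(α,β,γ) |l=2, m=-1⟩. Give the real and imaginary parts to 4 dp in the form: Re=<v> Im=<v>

First d^2_{-1,-1}(β=1.5637), then the phase factors e^{-i(-1)α} and e^{-i(-1)γ}:
With c≡cos(β/2)=0.709611 and s≡sin(β/2)=0.704593, N=[1·6·1·6]^{1/2}=6.000000
k∈{0,1} keeps every argument non-negative
  k=0: (−1)^0·6.0000/(6)·0.7096^4·0.7046^0 = +0.253561
  k=1: (−1)^1·6.0000/(2)·0.7096^2·0.7046^2 = -0.749962
d^2_{-1,-1}(1.5637) = +0.253561 -0.749962 = -0.496402
Phases: e^{-i·(-1)·4.9387}=+0.224384-0.974501i, e^{-i·(-1)·2.713}=-0.909552+0.415591i ⇒ D=-0.099730-0.486280i

Re=-0.0997 Im=-0.4863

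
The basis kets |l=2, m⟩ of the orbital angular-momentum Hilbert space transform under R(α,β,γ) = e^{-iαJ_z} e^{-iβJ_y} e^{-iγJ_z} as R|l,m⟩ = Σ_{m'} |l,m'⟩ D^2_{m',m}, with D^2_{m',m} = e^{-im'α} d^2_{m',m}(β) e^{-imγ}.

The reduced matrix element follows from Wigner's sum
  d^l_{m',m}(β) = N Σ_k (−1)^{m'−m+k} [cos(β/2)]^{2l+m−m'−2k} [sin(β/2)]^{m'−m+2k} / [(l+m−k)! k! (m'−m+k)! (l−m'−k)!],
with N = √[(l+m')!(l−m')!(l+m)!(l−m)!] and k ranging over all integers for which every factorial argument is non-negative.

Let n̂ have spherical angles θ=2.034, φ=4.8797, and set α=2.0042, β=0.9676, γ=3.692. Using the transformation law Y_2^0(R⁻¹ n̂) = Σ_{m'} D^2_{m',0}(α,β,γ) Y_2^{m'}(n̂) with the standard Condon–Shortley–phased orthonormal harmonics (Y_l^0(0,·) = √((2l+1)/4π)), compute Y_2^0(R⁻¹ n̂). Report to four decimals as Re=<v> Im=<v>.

Need the full column D^2_{m',0} for m'=−2..2 at α=2.0042, β=0.9676, γ=3.692.
cos(β/2)=0.885234, sin(β/2)=0.465146
d^2_{-2,0}: single k=2 term ⇒ +0.415309;  D = -0.268814-0.316576i
d^2_{-1,0}: k∈[1..2] ⇒ +0.790386 -0.218224 = +0.572162;  D = -0.240286+0.519261i
d^2_{0,0}: k∈[0..2] ⇒ +0.614090 -0.678196 +0.046812 = -0.017294;  D = -0.017294+0.000000i
d^2_{1,0}: k∈[0..1] ⇒ -0.790386 +0.218224 = -0.572162;  D = +0.240286+0.519261i
d^2_{2,0}: single k=0 term ⇒ +0.415309;  D = -0.268814+0.316576i
Y_2^{m'}(θ=2.034,φ=4.8797) and Σ D·Y over m':
  (-0.2688-0.3166i)·(-0.2920+0.1015i)  (-0.2403+0.5193i)·(-0.0514-0.3045i)  (-0.0173+0.0000i)·(-0.1265+0.0000i)  (+0.2403+0.5193i)·(+0.0514-0.3045i)  (-0.2688+0.3166i)·(-0.2920-0.1015i)
Y_2^0(R⁻¹ n̂) = +0.564410+0.000000i

Re=0.5644 Im=0.0000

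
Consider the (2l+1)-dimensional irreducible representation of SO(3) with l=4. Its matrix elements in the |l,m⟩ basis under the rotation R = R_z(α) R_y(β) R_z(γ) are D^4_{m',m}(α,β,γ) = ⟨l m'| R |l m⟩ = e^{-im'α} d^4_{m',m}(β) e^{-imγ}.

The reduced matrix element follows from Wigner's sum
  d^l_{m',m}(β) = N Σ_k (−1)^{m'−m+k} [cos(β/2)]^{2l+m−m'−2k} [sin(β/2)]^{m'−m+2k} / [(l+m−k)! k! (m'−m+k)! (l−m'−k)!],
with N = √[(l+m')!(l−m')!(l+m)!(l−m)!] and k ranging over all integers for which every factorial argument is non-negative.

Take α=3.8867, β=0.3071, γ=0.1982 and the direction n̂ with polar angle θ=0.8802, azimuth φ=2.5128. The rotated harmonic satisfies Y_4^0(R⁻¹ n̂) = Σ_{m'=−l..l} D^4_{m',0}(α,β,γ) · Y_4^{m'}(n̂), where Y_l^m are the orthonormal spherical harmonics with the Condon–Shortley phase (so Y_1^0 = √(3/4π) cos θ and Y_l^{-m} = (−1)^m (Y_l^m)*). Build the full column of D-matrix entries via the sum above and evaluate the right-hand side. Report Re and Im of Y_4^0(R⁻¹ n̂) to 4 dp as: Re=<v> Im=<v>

Need the full column D^4_{m',0} for m'=−4..4 at α=3.8867, β=0.3071, γ=0.1982.
cos(β/2)=0.988234, sin(β/2)=0.152947
d^4_{-4,0}: single k=4 term ⇒ +0.004367;  D = -0.004310+0.000701i
d^4_{-3,0}: k∈[3..4] ⇒ +0.039902 -0.000956 = +0.038946;  D = +0.024017-0.030658i
d^4_{-2,0}: k∈[2..4] ⇒ +0.206712 -0.013204 +0.000119 = +0.193626;  D = +0.015586+0.192998i
d^4_{-1,0}: k∈[1..4] ⇒ +0.629617 -0.090488 +0.002167 -0.000009 = +0.541288;  D = -0.397855-0.367021i
d^4_{0,0}: k∈[0..4] ⇒ +0.909661 -0.348629 +0.018789 -0.000200 +0.000000 = +0.579622;  D = +0.579622+0.000000i
d^4_{1,0}: k∈[0..3] ⇒ -0.629617 +0.090488 -0.002167 +0.000009 = -0.541288;  D = +0.397855-0.367021i
d^4_{2,0}: k∈[0..2] ⇒ +0.206712 -0.013204 +0.000119 = +0.193626;  D = +0.015586-0.192998i
d^4_{3,0}: k∈[0..1] ⇒ -0.039902 +0.000956 = -0.038946;  D = -0.024017-0.030658i
d^4_{4,0}: single k=0 term ⇒ +0.004367;  D = -0.004310-0.000701i
Y_4^{m'}(θ=0.8802,φ=2.5128) and Σ D·Y over m':
  (-0.0043+0.0007i)·(-0.1266+0.0916i)  (+0.0240-0.0307i)·(+0.1134-0.3472i)  (+0.0156+0.1930i)·(+0.1127+0.3480i)  (-0.3979-0.3670i)·(+0.0300+0.0218i)  (+0.5796+0.0000i)·(-0.3608+0.0000i)  (+0.3979-0.3670i)·(-0.0300+0.0218i)  (+0.0156-0.1930i)·(+0.1127-0.3480i)  (-0.0240-0.0307i)·(-0.1134-0.3472i)  (-0.0043-0.0007i)·(-0.1266-0.0916i)
Y_4^0(R⁻¹ n̂) = -0.362671-0.000000i

Re=-0.3627 Im=0.0000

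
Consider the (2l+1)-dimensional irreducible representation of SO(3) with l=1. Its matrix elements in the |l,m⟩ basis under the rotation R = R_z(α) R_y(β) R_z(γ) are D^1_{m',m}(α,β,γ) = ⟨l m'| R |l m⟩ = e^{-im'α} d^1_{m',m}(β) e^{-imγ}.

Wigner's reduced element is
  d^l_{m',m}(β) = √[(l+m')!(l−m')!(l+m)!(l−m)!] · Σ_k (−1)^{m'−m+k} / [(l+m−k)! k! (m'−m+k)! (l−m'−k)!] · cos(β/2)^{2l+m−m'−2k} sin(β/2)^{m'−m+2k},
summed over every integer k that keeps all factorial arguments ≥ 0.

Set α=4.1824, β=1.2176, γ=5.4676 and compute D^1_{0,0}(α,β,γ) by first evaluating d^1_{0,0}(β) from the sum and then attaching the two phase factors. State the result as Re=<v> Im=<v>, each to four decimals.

Re=0.3459 Im=0.0000

D^1_{0,0}(4.1824,1.2176,5.4676) = e^{-i·0·4.1824}·d^1_{0,0}(1.2176)·e^{-i·0·5.4676}. Compute d first:
c=cos(1.2176/2)=0.820335, s=sin(1.2176/2)=0.571883; N=√[1·1·1·1]=1.000000
k∈{0,1} keeps every argument non-negative
  k=0: (−1)^0·1.0000/(1)·0.8203^2·0.5719^0 = +0.672949
  k=1: (−1)^1·1.0000/(1)·0.8203^0·0.5719^2 = -0.327051
d^1_{0,0}(1.2176) = +0.672949 -0.327051 = +0.345899
D = (+1.000000+0.000000i)·(+0.345899)·(+1.000000+0.000000i) = +0.345899+0.000000i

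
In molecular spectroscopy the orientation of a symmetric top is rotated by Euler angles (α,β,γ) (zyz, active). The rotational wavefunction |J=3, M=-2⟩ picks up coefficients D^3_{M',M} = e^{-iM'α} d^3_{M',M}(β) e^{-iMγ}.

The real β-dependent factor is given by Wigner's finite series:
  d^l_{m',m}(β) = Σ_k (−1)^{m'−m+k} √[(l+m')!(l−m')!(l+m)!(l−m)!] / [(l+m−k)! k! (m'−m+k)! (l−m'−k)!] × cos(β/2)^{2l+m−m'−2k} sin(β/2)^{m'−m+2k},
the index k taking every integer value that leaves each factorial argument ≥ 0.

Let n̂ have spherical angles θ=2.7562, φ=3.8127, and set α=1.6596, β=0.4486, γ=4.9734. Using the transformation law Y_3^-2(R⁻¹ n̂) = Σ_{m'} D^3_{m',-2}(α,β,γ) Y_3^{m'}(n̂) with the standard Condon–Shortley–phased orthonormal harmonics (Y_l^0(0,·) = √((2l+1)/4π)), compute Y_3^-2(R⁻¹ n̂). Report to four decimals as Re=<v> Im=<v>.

Need the full column D^3_{m',-2} for m'=−3..3 at α=1.6596, β=0.4486, γ=4.9734.
cos(β/2)=0.974950, sin(β/2)=0.222424
d^3_{-3,-2}: single k=1 term ⇒ +0.479920;  D = -0.340383+0.338323i
d^3_{-2,-2}: k∈[0..1] ⇒ +0.858804 -0.223492 = +0.635312;  D = +0.486065+0.409099i
d^3_{-1,-2}: k∈[0..1] ⇒ -0.619574 +0.064494 = -0.555080;  D = -0.318363+0.454707i
d^3_{0,-2}: k∈[0..1] ⇒ +0.244824 -0.012742 = +0.232081;  D = -0.201171-0.115724i
d^3_{1,-2}: k∈[0..1] ⇒ -0.064494 +0.001678 = -0.062816;  D = +0.026370-0.057013i
d^3_{2,-2}: k∈[0..1] ⇒ +0.011632 -0.000121 = +0.011511;  D = +0.010835+0.003887i
d^3_{3,-2}: single k=0 term ⇒ -0.001300;  D = -0.000329+0.001258i
Y_3^{m'}(θ=2.7562,φ=3.8127) and Σ D·Y over m':
  (-0.3404+0.3383i)·(+0.0095+0.0200i)  (+0.4861+0.4091i)·(-0.0303+0.1304i)  (-0.3184+0.4547i)·(-0.3133+0.2488i)  (-0.2012-0.1157i)·(-0.4473+0.0000i)  (+0.0264-0.0570i)·(+0.3133+0.2488i)  (+0.0108+0.0039i)·(-0.0303-0.1304i)  (-0.0003+0.0013i)·(-0.0095+0.0200i)
Y_3^-2(R⁻¹ n̂) = +0.021127-0.135442i

Re=0.0211 Im=-0.1354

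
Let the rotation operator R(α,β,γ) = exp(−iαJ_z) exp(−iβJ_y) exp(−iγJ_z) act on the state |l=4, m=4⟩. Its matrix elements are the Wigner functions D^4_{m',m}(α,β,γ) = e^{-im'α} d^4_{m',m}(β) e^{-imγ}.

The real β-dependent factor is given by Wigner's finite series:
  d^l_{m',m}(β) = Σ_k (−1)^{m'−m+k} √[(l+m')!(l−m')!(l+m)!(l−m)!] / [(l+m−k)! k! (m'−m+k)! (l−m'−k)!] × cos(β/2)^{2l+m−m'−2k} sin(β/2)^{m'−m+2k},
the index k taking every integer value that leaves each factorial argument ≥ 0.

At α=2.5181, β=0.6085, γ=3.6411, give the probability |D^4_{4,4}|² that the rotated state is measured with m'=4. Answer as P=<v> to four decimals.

P=0.4713

D^4_{4,4}(2.5181,0.6085,3.6411) = e^{-i·4·2.5181}·d^4_{4,4}(0.6085)·e^{-i·4·3.6411}. Compute d first:
With c≡cos(β/2)=0.954072 and s≡sin(β/2)=0.299578, N=[40320·1·40320·1]^{1/2}=40320.000000
Admissible k: 0..0 (factorial args all ≥0)
  k=0: (−1)^0·40320.0000/(40320)·0.9541^8·0.2996^0 = +0.686513
d^4_{4,4}(0.6085) = +0.686513
|D^4_{4,4}|² = |d^4_{4,4}(β)|² = (+0.686513)² = 0.471300 (the z-rotation phases have unit modulus)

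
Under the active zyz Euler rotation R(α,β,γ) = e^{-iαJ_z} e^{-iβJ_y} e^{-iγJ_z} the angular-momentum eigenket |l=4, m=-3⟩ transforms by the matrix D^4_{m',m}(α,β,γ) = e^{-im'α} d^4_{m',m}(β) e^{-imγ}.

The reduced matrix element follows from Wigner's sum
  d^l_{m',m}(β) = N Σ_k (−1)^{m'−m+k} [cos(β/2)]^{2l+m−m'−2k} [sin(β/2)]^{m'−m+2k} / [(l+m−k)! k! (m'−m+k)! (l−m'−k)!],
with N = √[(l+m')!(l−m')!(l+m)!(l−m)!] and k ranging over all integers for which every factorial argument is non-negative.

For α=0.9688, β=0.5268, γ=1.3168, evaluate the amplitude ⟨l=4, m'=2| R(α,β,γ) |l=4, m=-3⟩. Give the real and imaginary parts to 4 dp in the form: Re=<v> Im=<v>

Re=0.0050 Im=-0.0107

Split into d^4_{2,-3}(β=0.5268) × two z-phases.
c=cos(0.5268/2)=0.965510, s=sin(0.5268/2)=0.260365; N=√[720·2·1·5040]=2693.993318
Admissible k: 0..1 (factorial args all ≥0)
  k=0: (−1)^5·2693.9933/(240)·0.9655^3·0.2604^5 = -0.012088
  k=1: (−1)^6·2693.9933/(720)·0.9655^1·0.2604^7 = +0.000293
d^4_{2,-3}(0.5268) = -0.012088 +0.000293 = -0.011795
Attach z-rotation phases: D = e^{-i(2)(0.9688)}·(-0.011795)·e^{-i(-3)(1.3168)} = +0.005045-0.010662i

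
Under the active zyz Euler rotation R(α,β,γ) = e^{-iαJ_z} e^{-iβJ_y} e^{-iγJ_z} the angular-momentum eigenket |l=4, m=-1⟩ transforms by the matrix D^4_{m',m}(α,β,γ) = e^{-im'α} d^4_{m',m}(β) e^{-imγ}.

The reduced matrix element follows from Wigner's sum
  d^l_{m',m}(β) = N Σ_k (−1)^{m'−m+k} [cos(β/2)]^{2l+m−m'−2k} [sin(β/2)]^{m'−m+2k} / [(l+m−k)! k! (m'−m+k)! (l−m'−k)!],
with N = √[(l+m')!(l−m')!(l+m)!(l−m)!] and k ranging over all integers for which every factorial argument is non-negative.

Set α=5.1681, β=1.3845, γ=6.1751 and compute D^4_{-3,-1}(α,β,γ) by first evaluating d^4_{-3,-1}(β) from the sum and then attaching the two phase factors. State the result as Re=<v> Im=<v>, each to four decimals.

Re=0.0934 Im=-0.0301

Split into d^4_{-3,-1}(β=1.3845) × two z-phases.
c=cos(1.3845/2)=0.769812, s=sin(1.3845/2)=0.638271; N=√[1·5040·6·120]=1904.940944
Admissible k: 2..3 (factorial args all ≥0)
  k=2: (−1)^0·1904.9409/(240)·0.7698^6·0.6383^2 = +0.672958
  k=3: (−1)^1·1904.9409/(144)·0.7698^4·0.6383^4 = -0.771041
d^4_{-3,-1}(1.3845) = +0.672958 -0.771041 = -0.098083
Attach z-rotation phases: D = e^{-i(-3)(5.1681)}·(-0.098083)·e^{-i(-1)(6.1751)} = +0.093355-0.030084i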